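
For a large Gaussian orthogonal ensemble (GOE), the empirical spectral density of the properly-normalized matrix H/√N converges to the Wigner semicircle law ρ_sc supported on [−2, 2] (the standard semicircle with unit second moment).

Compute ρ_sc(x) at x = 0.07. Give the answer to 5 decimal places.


ρ_sc(x) = (1/(2π)) √(4 − x²). With x = 0.07:
  4 − x² = 4 − (0.07)² = 4 − 0.004900 = 3.995100.
  √(4 − x²) = 1.998775.
  1/(2π) = 0.159155.
  ρ_sc(0.07) = 0.159155 · 1.998775 = 0.318115.

Rounded to 5 decimal places: ρ_sc(0.07) ≈ 0.31811.


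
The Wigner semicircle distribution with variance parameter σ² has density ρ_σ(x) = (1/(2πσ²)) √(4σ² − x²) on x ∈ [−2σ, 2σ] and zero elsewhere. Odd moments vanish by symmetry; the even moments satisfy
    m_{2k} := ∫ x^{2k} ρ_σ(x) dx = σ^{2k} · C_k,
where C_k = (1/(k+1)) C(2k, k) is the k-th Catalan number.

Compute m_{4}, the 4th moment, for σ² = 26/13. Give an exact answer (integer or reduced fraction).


By the scaled semicircle moment identity, m_{2k} = σ^{2k} · C_k with k = 2.
C_2 = (1/(k+1)) · C(2k, k) = (1/3) · C(4, 2) = (1/3) · 6 = 2.
σ^{2k} = (σ²)^k = (26/13)^2 = 4.

Therefore m_{4} = σ^{4} · C_2 = 4 · 2 = 8.


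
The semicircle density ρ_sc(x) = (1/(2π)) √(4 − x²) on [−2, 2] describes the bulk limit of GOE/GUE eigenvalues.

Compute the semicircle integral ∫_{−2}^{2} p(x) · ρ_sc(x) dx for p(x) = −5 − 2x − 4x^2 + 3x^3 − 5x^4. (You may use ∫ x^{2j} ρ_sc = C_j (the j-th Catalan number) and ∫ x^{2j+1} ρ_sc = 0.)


Write p(x) = Σ a_i x^i, split into monomials and integrate each against ρ_sc separately.
Using ∫ x^{2j} ρ_sc = C_j = (1/(j+1)) C(2j, j) (Catalan numbers) and ∫ x^{2j+1} ρ_sc = 0 (odd monomials vanish by symmetry):
  i = 0 (even): a_0 · C_{0} = -5 · 1 = -5
  i = 1 (odd): ∫ x^1 ρ_sc = 0 (vanishes)
  i = 2 (even): a_2 · C_{1} = -4 · 1 = -4
  i = 3 (odd): ∫ x^3 ρ_sc = 0 (vanishes)
  i = 4 (even): a_4 · C_{2} = -5 · 2 = -10

Summing the contributions: ∫_{−2}^{2} p(x) ρ_sc(x) dx = (-5) + (-4) + (-10) = -19.


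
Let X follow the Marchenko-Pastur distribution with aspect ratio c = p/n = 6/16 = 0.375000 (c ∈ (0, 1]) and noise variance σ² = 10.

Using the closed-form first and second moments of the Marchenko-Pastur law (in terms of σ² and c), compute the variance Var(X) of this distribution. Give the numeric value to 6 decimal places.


Recall the MP moments m_1 = E[X] = σ² and m_2 = E[X²] = σ⁴ (1 + c).
m_1 = E[X] = σ² = 10, so m_1² = 100.
m_2 = E[X²] = σ⁴ (1 + c) = 100 · (1 + 0.375000) = 100 · 1.375000 = 137.500000.
(Note m_2 − m_1² simplifies to c · σ⁴ = 0.375000 · 100.)

Var(X) = m_2 − m_1² = 137.500000 − 100 = 37.500000.


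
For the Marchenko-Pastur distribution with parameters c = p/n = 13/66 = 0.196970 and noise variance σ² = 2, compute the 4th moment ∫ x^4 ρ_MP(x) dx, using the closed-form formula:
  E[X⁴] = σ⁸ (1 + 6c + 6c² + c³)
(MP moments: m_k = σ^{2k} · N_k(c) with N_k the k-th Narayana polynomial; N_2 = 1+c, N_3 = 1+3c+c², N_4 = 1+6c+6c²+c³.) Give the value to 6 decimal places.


E[X⁴] = σ⁸ (1 + 6c + 6c² + c³) (fourth MP moment). With σ² = 2 (so σ⁸ = 16) and c = 13/66 = 0.196970: E[X⁴] = 16 · (1 + 6·0.196970 + 6·(0.196970)² + (0.196970)³) = 16 · 2.422242.

So E[X^4] = 38.755878.


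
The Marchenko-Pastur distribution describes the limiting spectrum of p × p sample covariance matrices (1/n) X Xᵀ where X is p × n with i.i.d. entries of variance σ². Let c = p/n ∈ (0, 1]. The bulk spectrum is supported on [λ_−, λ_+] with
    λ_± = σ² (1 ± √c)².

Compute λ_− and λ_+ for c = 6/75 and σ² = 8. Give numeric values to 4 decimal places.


c = 6/75 = 0.080000; √c = 0.282843.
λ_− = σ² (1 − √c)² = 8 · (1 − 0.282843)² = 8 · (0.717157)² = 4.114517.
λ_+ = σ² (1 + √c)² = 8 · (1 + 0.282843)² = 8 · (1.282843)² = 13.165483.

Rounded to 4 decimal places: λ_− ≈ 4.1145, λ_+ ≈ 13.1655.


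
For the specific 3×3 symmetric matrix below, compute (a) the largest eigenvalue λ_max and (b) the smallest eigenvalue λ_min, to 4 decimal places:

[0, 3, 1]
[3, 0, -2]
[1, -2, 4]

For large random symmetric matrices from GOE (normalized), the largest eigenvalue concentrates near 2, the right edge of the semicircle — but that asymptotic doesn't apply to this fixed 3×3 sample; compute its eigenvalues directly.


Since M is real symmetric, all three eigenvalues are real; they are the roots of det(λI − M) = λ³ − (tr M) λ² + s λ − det M, where s is the sum of the principal 2×2 minors.
tr M = 0 + 0 + 4 = 4.
s = (0·0 − 3²) + (0·4 − 1²) + (0·4 − (-2)²) = -9 + (-1) + (-4) = -14.
det M (expand along row 1) = 0·(-4) − 3·14 + 1·(-6) = -48.
Characteristic polynomial: λ³ − 4λ² − 14λ + 48 = 0.
Substitute λ = y + (tr M)/3 = y + 1.333333 to remove the quadratic term: y³ + p·y + q = 0 with p = s − (tr M)²/3 = -19.333333 and q = −2(tr M)³/27 + (tr M)·s/3 − det M = 24.592593.
Three real roots ⇒ use the trigonometric (Viète) form: r = 2√(−p/3) = 5.077182, φ = arccos(3q/(p·r)) = arccos(-0.751616) = 2.421305 rad.
y_k = r·cos(φ/3 − 2πk/3) for k = 0, 1, 2 gives y = 3.511352, 1.420192, -4.931544.
λ_k = y_k + 1.333333 gives λ = 4.8447, 2.7535, -3.5982 (check: the sum is 4.0000 = tr M).

Hence λ_max = 4.8447 and λ_min = -3.5982.


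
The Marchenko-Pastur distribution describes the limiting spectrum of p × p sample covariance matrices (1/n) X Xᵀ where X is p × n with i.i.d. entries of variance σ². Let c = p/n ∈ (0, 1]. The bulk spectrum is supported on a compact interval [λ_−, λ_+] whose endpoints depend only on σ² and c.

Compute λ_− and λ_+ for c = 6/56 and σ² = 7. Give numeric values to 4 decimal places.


c = 6/56 = 0.107143; √c = 0.327327.
λ_− = σ² (1 − √c)² = 7 · (1 − 0.327327)² = 7 · (0.672673)² = 3.167424.
λ_+ = σ² (1 + √c)² = 7 · (1 + 0.327327)² = 7 · (1.327327)² = 12.332576.

Rounded to 4 decimal places: λ_− ≈ 3.1674, λ_+ ≈ 12.3326.


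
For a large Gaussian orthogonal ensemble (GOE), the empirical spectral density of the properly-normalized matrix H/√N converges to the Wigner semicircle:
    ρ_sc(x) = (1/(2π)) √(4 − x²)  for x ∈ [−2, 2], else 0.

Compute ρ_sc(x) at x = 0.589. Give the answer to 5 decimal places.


ρ_sc(x) = (1/(2π)) √(4 − x²). With x = 0.589:
  4 − x² = 4 − (0.589)² = 4 − 0.346921 = 3.653079.
  √(4 − x²) = 1.911303.
  1/(2π) = 0.159155.
  ρ_sc(0.589) = 0.159155 · 1.911303 = 0.304193.

Rounded to 5 decimal places: ρ_sc(0.589) ≈ 0.30419.


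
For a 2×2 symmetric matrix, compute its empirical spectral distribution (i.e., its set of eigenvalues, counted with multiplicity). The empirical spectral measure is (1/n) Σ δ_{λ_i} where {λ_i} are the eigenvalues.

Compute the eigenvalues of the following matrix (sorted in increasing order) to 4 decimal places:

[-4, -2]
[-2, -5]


Since M is real symmetric, both eigenvalues are real; they are the roots of det(λI − M) = λ² − (tr M) λ + det M.
tr M = -4 + (-5) = -9.
det M = (-4)·(-5) − (-2)² = 20 − 4 = 16.
Characteristic polynomial: λ² + 9λ + 16 = 0.
Discriminant Δ = (tr M)² − 4·det M = 81 − 64 = 17; √Δ = 4.123106.
λ = (tr M ± √Δ)/2 = (-9 ± 4.123106)/2, giving (tr M − √Δ)/2 = -6.5616 and (tr M + √Δ)/2 = -2.4384.

Eigenvalues sorted in increasing order: [-6.5616, -2.4384].


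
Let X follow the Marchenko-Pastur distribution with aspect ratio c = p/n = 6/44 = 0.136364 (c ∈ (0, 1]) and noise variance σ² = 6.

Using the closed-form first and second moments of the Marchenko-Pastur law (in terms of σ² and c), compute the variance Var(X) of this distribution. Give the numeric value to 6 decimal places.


Recall the MP moments m_1 = E[X] = σ² and m_2 = E[X²] = σ⁴ (1 + c).
m_1 = E[X] = σ² = 6, so m_1² = 36.
m_2 = E[X²] = σ⁴ (1 + c) = 36 · (1 + 0.136364) = 36 · 1.136364 = 40.909091.
(Note m_2 − m_1² simplifies to c · σ⁴ = 0.136364 · 36.)

Var(X) = m_2 − m_1² = 40.909091 − 36 = 4.909091.


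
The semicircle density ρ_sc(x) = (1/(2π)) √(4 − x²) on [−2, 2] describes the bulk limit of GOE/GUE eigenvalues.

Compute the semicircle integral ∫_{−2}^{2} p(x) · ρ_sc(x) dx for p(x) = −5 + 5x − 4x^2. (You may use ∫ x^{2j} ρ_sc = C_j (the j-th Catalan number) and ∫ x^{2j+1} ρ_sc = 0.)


Write p(x) = Σ a_i x^i, split into monomials and integrate each against ρ_sc separately.
Using ∫ x^{2j} ρ_sc = C_j = (1/(j+1)) C(2j, j) (Catalan numbers) and ∫ x^{2j+1} ρ_sc = 0 (odd monomials vanish by symmetry):
  i = 0 (even): a_0 · C_{0} = -5 · 1 = -5
  i = 1 (odd): ∫ x^1 ρ_sc = 0 (vanishes)
  i = 2 (even): a_2 · C_{1} = -4 · 1 = -4

Summing the contributions: ∫_{−2}^{2} p(x) ρ_sc(x) dx = (-5) + (-4) = -9.


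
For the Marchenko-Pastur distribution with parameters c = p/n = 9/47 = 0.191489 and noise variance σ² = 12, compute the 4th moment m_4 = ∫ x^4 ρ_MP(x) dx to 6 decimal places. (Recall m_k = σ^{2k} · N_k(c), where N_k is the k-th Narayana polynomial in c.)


E[X⁴] = σ⁸ (1 + 6c + 6c² + c³) (fourth MP moment). With σ² = 12 (so σ⁸ = 20736) and c = 9/47 = 0.191489: E[X⁴] = 20736 · (1 + 6·0.191489 + 6·(0.191489)² + (0.191489)³) = 20736 · 2.375967.

So E[X^4] = 49268.047350.


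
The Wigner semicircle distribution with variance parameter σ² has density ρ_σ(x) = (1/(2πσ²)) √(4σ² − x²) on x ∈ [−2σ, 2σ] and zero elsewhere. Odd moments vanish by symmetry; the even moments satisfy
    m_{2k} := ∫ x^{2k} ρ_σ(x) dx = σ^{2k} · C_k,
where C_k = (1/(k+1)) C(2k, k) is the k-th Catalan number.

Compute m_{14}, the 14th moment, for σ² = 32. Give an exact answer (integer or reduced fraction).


By the scaled semicircle moment identity, m_{2k} = σ^{2k} · C_k with k = 7.
C_7 = (1/(k+1)) · C(2k, k) = (1/8) · C(14, 7) = (1/8) · 3432 = 429.
σ^{2k} = (σ²)^k = (32)^7 = 34359738368.

Therefore m_{14} = σ^{14} · C_7 = 34359738368 · 429 = 14740327759872.


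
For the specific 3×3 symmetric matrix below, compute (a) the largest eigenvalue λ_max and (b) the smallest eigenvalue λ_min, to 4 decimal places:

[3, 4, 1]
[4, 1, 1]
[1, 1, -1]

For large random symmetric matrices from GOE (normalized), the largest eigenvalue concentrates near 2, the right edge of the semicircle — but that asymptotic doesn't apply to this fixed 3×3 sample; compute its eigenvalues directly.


Since M is real symmetric, all three eigenvalues are real; they are the roots of det(λI − M) = λ³ − (tr M) λ² + s λ − det M, where s is the sum of the principal 2×2 minors.
tr M = 3 + 1 + (-1) = 3.
s = (3·1 − 4²) + (3·(-1) − 1²) + (1·(-1) − 1²) = -13 + (-4) + (-2) = -19.
det M (expand along row 1) = 3·(-2) − 4·(-5) + 1·3 = 17.
Characteristic polynomial: λ³ − 3λ² − 19λ − 17 = 0.
Substitute λ = y + (tr M)/3 = y + 1.000000 to remove the quadratic term: y³ + p·y + q = 0 with p = s − (tr M)²/3 = -22.000000 and q = −2(tr M)³/27 + (tr M)·s/3 − det M = -38.000000.
Three real roots ⇒ use the trigonometric (Viète) form: r = 2√(−p/3) = 5.416026, φ = arccos(3q/(p·r)) = arccos(0.956757) = 0.295157 rad.
y_k = r·cos(φ/3 − 2πk/3) for k = 0, 1, 2 gives y = 5.389834, -2.234192, -3.155642.
λ_k = y_k + 1.000000 gives λ = 6.3898, -1.2342, -2.1556 (check: the sum is 3.0000 = tr M).

Hence λ_max = 6.3898 and λ_min = -2.1556.


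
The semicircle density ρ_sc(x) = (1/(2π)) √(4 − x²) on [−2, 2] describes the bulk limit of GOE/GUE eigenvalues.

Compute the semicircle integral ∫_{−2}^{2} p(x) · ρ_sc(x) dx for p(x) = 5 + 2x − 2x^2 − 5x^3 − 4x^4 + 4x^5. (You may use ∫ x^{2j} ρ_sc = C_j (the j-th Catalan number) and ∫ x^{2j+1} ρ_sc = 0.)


Write p(x) = Σ a_i x^i, split into monomials and integrate each against ρ_sc separately.
Using ∫ x^{2j} ρ_sc = C_j = (1/(j+1)) C(2j, j) (Catalan numbers) and ∫ x^{2j+1} ρ_sc = 0 (odd monomials vanish by symmetry):
  i = 0 (even): a_0 · C_{0} = 5 · 1 = 5
  i = 1 (odd): ∫ x^1 ρ_sc = 0 (vanishes)
  i = 2 (even): a_2 · C_{1} = -2 · 1 = -2
  i = 3 (odd): ∫ x^3 ρ_sc = 0 (vanishes)
  i = 4 (even): a_4 · C_{2} = -4 · 2 = -8
  i = 5 (odd): ∫ x^5 ρ_sc = 0 (vanishes)

Summing the contributions: ∫_{−2}^{2} p(x) ρ_sc(x) dx = 5 + (-2) + (-8) = -5.


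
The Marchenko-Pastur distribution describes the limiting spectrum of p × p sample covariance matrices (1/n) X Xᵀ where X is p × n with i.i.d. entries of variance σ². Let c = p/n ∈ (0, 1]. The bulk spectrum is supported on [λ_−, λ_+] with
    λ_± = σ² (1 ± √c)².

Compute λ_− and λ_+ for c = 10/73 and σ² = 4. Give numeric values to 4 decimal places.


c = 10/73 = 0.136986; √c = 0.370117.
λ_− = σ² (1 − √c)² = 4 · (1 − 0.370117)² = 4 · (0.629883)² = 1.587012.
λ_+ = σ² (1 + √c)² = 4 · (1 + 0.370117)² = 4 · (1.370117)² = 7.508878.

Rounded to 4 decimal places: λ_− ≈ 1.5870, λ_+ ≈ 7.5089.


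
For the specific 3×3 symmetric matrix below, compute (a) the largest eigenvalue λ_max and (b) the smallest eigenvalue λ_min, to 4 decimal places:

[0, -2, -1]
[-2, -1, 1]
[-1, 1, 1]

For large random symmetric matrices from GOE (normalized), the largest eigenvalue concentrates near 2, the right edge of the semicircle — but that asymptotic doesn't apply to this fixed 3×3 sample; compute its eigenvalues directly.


Since M is real symmetric, all three eigenvalues are real; they are the roots of det(λI − M) = λ³ − (tr M) λ² + s λ − det M, where s is the sum of the principal 2×2 minors.
tr M = 0 + (-1) + 1 = 0.
s = (0·(-1) − (-2)²) + (0·1 − (-1)²) + ((-1)·1 − 1²) = -4 + (-1) + (-2) = -7.
det M (expand along row 1) = 0·(-2) − (-2)·(-1) + (-1)·(-3) = 1.
Characteristic polynomial: λ³ − 7λ − 1 = 0.
Substitute λ = y + (tr M)/3 = y + 0.000000 to remove the quadratic term: y³ + p·y + q = 0 with p = s − (tr M)²/3 = -7.000000 and q = −2(tr M)³/27 + (tr M)·s/3 − det M = -1.000000.
Three real roots ⇒ use the trigonometric (Viète) form: r = 2√(−p/3) = 3.055050, φ = arccos(3q/(p·r)) = arccos(0.140283) = 1.430049 rad.
y_k = r·cos(φ/3 − 2πk/3) for k = 0, 1, 2 gives y = 2.714479, -0.143277, -2.571201.
λ_k = y_k + 0.000000 gives λ = 2.7145, -0.1433, -2.5712 (check: the sum is 0.0000 = tr M).

Hence λ_max = 2.7145 and λ_min = -2.5712.


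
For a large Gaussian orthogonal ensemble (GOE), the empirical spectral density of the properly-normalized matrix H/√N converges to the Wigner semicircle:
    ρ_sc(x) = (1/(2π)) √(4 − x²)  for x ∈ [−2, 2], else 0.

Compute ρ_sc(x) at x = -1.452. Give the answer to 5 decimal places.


ρ_sc(x) = (1/(2π)) √(4 − x²). With x = -1.452:
  4 − x² = 4 − (-1.452)² = 4 − 2.108304 = 1.891696.
  √(4 − x²) = 1.375389.
  1/(2π) = 0.159155.
  ρ_sc(-1.452) = 0.159155 · 1.375389 = 0.218900.

Rounded to 5 decimal places: ρ_sc(-1.452) ≈ 0.21890.


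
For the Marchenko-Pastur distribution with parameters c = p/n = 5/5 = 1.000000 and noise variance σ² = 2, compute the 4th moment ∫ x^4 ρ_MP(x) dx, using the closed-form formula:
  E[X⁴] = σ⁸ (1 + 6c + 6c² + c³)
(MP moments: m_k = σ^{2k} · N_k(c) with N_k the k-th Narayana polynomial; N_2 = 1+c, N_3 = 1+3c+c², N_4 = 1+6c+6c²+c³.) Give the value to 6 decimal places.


E[X⁴] = σ⁸ (1 + 6c + 6c² + c³) (fourth MP moment). With σ² = 2 (so σ⁸ = 16) and c = 5/5 = 1.000000: E[X⁴] = 16 · (1 + 6·1.000000 + 6·(1.000000)² + (1.000000)³) = 16 · 14.000000.

So E[X^4] = 224.000000.


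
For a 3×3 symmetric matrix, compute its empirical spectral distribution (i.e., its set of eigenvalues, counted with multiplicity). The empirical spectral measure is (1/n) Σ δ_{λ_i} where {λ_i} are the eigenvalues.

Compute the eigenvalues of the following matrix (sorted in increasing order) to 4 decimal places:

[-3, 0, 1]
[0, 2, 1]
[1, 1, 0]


Since M is real symmetric, all three eigenvalues are real; they are the roots of det(λI − M) = λ³ − (tr M) λ² + s λ − det M, where s is the sum of the principal 2×2 minors.
tr M = -3 + 2 + 0 = -1.
s = ((-3)·2 − 0²) + ((-3)·0 − 1²) + (2·0 − 1²) = -6 + (-1) + (-1) = -8.
det M (expand along row 1) = (-3)·(-1) − 0·(-1) + 1·(-2) = 1.
Characteristic polynomial: λ³ + λ² − 8λ − 1 = 0.
Substitute λ = y + (tr M)/3 = y − 0.333333 to remove the quadratic term: y³ + p·y + q = 0 with p = s − (tr M)²/3 = -8.333333 and q = −2(tr M)³/27 + (tr M)·s/3 − det M = 1.740741.
Three real roots ⇒ use the trigonometric (Viète) form: r = 2√(−p/3) = 3.333333, φ = arccos(3q/(p·r)) = arccos(-0.188000) = 1.759922 rad.
y_k = r·cos(φ/3 − 2πk/3) for k = 0, 1, 2 gives y = 2.776017, 0.210000, -2.986017.
λ_k = y_k − 0.333333 gives λ = 2.4427, -0.1233, -3.3194 (check: the sum is -1.0000 = tr M).

Eigenvalues sorted in increasing order: [-3.3194, -0.1233, 2.4427].


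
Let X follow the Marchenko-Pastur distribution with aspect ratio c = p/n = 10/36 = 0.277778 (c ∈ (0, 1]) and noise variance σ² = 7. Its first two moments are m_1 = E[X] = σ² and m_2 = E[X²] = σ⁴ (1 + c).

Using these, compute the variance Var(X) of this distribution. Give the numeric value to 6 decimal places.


m_1 = E[X] = σ² = 7, so m_1² = 49.
m_2 = E[X²] = σ⁴ (1 + c) = 49 · (1 + 0.277778) = 49 · 1.277778 = 62.611111.
(Note m_2 − m_1² simplifies to c · σ⁴ = 0.277778 · 49.)

Var(X) = m_2 − m_1² = 62.611111 − 49 = 13.611111.


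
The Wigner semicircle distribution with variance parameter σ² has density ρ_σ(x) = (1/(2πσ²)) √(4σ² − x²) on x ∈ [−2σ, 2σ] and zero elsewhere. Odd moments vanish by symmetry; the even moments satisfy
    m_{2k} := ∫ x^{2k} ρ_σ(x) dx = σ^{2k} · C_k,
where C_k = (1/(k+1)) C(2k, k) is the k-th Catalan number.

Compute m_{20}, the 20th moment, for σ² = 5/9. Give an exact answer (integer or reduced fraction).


By the scaled semicircle moment identity, m_{2k} = σ^{2k} · C_k with k = 10.
C_10 = (1/(k+1)) · C(2k, k) = (1/11) · C(20, 10) = (1/11) · 184756 = 16796.
σ^{2k} = (σ²)^k = (5/9)^10 = 9765625/3486784401.

Therefore m_{20} = σ^{20} · C_10 = (9765625/3486784401) · 16796 = 164023437500/3486784401.


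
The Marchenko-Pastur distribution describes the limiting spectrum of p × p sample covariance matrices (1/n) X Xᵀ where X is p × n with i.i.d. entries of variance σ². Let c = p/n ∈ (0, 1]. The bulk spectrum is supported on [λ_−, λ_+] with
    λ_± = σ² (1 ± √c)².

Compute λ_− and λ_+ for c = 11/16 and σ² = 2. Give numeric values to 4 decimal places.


c = 11/16 = 0.687500; √c = 0.829156.
λ_− = σ² (1 − √c)² = 2 · (1 − 0.829156)² = 2 · (0.170844)² = 0.058375.
λ_+ = σ² (1 + √c)² = 2 · (1 + 0.829156)² = 2 · (1.829156)² = 6.691625.

Rounded to 4 decimal places: λ_− ≈ 0.0584, λ_+ ≈ 6.6916.


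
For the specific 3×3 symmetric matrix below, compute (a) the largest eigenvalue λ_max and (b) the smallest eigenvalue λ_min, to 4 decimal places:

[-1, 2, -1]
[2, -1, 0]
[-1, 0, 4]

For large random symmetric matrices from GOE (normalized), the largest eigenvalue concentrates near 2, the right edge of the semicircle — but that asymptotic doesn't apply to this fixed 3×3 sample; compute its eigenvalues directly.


Since M is real symmetric, all three eigenvalues are real; they are the roots of det(λI − M) = λ³ − (tr M) λ² + s λ − det M, where s is the sum of the principal 2×2 minors.
tr M = -1 + (-1) + 4 = 2.
s = ((-1)·(-1) − 2²) + ((-1)·4 − (-1)²) + ((-1)·4 − 0²) = -3 + (-5) + (-4) = -12.
det M (expand along row 1) = (-1)·(-4) − 2·8 + (-1)·(-1) = -11.
Characteristic polynomial: λ³ − 2λ² − 12λ + 11 = 0.
Substitute λ = y + (tr M)/3 = y + 0.666667 to remove the quadratic term: y³ + p·y + q = 0 with p = s − (tr M)²/3 = -13.333333 and q = −2(tr M)³/27 + (tr M)·s/3 − det M = 2.407407.
Three real roots ⇒ use the trigonometric (Viète) form: r = 2√(−p/3) = 4.216370, φ = arccos(3q/(p·r)) = arccos(-0.128468) = 1.699620 rad.
y_k = r·cos(φ/3 − 2πk/3) for k = 0, 1, 2 gives y = 3.557618, 0.181000, -3.738618.
λ_k = y_k + 0.666667 gives λ = 4.2243, 0.8477, -3.0720 (check: the sum is 2.0000 = tr M).

Hence λ_max = 4.2243 and λ_min = -3.0720.


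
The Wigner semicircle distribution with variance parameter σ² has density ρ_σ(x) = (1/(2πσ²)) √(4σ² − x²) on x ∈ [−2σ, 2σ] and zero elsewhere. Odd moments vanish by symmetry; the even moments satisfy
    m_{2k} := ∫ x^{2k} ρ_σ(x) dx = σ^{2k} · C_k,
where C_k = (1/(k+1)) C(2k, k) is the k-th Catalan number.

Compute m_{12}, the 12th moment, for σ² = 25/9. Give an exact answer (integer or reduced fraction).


By the scaled semicircle moment identity, m_{2k} = σ^{2k} · C_k with k = 6.
C_6 = (1/(k+1)) · C(2k, k) = (1/7) · C(12, 6) = (1/7) · 924 = 132.
σ^{2k} = (σ²)^k = (25/9)^6 = 244140625/531441.

Therefore m_{12} = σ^{12} · C_6 = (244140625/531441) · 132 = 10742187500/177147.


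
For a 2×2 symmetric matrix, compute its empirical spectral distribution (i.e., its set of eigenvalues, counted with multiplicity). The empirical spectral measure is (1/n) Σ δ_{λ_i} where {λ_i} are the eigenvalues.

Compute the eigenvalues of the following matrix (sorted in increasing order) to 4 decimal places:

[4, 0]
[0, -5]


Since M is real symmetric, both eigenvalues are real; they are the roots of det(λI − M) = λ² − (tr M) λ + det M.
tr M = 4 + (-5) = -1.
det M = 4·(-5) − 0² = -20 − 0 = -20.
Characteristic polynomial: λ² + λ − 20 = 0.
Discriminant Δ = (tr M)² − 4·det M = 1 − (-80) = 81; √Δ = 9.000000.
λ = (tr M ± √Δ)/2 = (-1 ± 9.000000)/2, giving (tr M − √Δ)/2 = -5.0000 and (tr M + √Δ)/2 = 4.0000.

Eigenvalues sorted in increasing order: [-5.0000, 4.0000].


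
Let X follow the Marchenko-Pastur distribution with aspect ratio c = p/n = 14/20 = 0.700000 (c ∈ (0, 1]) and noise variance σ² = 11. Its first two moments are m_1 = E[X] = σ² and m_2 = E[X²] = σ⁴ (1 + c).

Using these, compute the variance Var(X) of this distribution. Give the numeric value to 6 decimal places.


m_1 = E[X] = σ² = 11, so m_1² = 121.
m_2 = E[X²] = σ⁴ (1 + c) = 121 · (1 + 0.700000) = 121 · 1.700000 = 205.700000.
(Note m_2 − m_1² simplifies to c · σ⁴ = 0.700000 · 121.)

Var(X) = m_2 − m_1² = 205.700000 − 121 = 84.700000.


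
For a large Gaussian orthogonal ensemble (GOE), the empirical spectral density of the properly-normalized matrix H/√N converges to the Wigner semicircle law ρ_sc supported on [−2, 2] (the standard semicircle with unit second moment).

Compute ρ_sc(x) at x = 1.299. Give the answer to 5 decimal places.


ρ_sc(x) = (1/(2π)) √(4 − x²). With x = 1.299:
  4 − x² = 4 − (1.299)² = 4 − 1.687401 = 2.312599.
  √(4 − x²) = 1.520723.
  1/(2π) = 0.159155.
  ρ_sc(1.299) = 0.159155 · 1.520723 = 0.242031.

Rounded to 5 decimal places: ρ_sc(1.299) ≈ 0.24203.


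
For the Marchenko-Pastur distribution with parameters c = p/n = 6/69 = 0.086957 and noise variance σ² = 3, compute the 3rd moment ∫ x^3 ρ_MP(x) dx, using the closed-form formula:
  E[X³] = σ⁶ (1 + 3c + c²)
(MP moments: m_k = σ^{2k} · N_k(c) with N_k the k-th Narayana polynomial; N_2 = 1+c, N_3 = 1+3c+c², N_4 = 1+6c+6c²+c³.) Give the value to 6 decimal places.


E[X³] = σ⁶ (1 + 3c + c²) (third MP moment). With σ² = 3 (so σ⁶ = 27) and c = 6/69 = 0.086957: E[X³] = 27 · (1 + 3·0.086957 + (0.086957)²) = 27 · 1.268431.

So E[X^3] = 34.247637.


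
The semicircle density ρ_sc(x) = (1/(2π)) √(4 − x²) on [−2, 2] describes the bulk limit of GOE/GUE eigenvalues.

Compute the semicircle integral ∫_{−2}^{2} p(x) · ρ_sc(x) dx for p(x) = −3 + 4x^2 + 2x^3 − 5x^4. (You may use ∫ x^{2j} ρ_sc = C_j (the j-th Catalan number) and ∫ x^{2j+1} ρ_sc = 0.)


Write p(x) = Σ a_i x^i, split into monomials and integrate each against ρ_sc separately.
Using ∫ x^{2j} ρ_sc = C_j = (1/(j+1)) C(2j, j) (Catalan numbers) and ∫ x^{2j+1} ρ_sc = 0 (odd monomials vanish by symmetry):
  i = 0 (even): a_0 · C_{0} = -3 · 1 = -3
  i = 2 (even): a_2 · C_{1} = 4 · 1 = 4
  i = 3 (odd): ∫ x^3 ρ_sc = 0 (vanishes)
  i = 4 (even): a_4 · C_{2} = -5 · 2 = -10

Summing the contributions: ∫_{−2}^{2} p(x) ρ_sc(x) dx = (-3) + 4 + (-10) = -9.


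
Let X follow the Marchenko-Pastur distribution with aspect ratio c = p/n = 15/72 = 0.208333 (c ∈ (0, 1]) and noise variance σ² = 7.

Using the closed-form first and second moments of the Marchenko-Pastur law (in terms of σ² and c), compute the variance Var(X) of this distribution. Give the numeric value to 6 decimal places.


Recall the MP moments m_1 = E[X] = σ² and m_2 = E[X²] = σ⁴ (1 + c).
m_1 = E[X] = σ² = 7, so m_1² = 49.
m_2 = E[X²] = σ⁴ (1 + c) = 49 · (1 + 0.208333) = 49 · 1.208333 = 59.208333.
(Note m_2 − m_1² simplifies to c · σ⁴ = 0.208333 · 49.)

Var(X) = m_2 − m_1² = 59.208333 − 49 = 10.208333.


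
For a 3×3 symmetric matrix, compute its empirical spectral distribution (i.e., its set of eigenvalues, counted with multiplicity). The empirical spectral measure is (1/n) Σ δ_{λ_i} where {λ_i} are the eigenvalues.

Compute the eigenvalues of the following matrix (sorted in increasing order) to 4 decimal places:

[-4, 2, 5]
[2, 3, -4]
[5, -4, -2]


Since M is real symmetric, all three eigenvalues are real; they are the roots of det(λI − M) = λ³ − (tr M) λ² + s λ − det M, where s is the sum of the principal 2×2 minors.
tr M = -4 + 3 + (-2) = -3.
s = ((-4)·3 − 2²) + ((-4)·(-2) − 5²) + (3·(-2) − (-4)²) = -16 + (-17) + (-22) = -55.
det M (expand along row 1) = (-4)·(-22) − 2·16 + 5·(-23) = -59.
Characteristic polynomial: λ³ + 3λ² − 55λ + 59 = 0.
Substitute λ = y + (tr M)/3 = y − 1.000000 to remove the quadratic term: y³ + p·y + q = 0 with p = s − (tr M)²/3 = -58.000000 and q = −2(tr M)³/27 + (tr M)·s/3 − det M = 116.000000.
Three real roots ⇒ use the trigonometric (Viète) form: r = 2√(−p/3) = 8.793937, φ = arccos(3q/(p·r)) = arccos(-0.682288) = 2.321684 rad.
y_k = r·cos(φ/3 − 2πk/3) for k = 0, 1, 2 gives y = 6.289371, 2.178177, -8.467548.
λ_k = y_k − 1.000000 gives λ = 5.2894, 1.1782, -9.4675 (check: the sum is -3.0000 = tr M).

Eigenvalues sorted in increasing order: [-9.4675, 1.1782, 5.2894].


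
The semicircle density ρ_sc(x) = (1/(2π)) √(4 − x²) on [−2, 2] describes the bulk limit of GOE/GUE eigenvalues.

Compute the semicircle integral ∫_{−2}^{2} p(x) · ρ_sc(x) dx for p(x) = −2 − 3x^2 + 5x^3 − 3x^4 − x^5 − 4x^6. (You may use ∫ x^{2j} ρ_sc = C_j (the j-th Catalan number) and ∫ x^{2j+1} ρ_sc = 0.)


Write p(x) = Σ a_i x^i, split into monomials and integrate each against ρ_sc separately.
Using ∫ x^{2j} ρ_sc = C_j = (1/(j+1)) C(2j, j) (Catalan numbers) and ∫ x^{2j+1} ρ_sc = 0 (odd monomials vanish by symmetry):
  i = 0 (even): a_0 · C_{0} = -2 · 1 = -2
  i = 2 (even): a_2 · C_{1} = -3 · 1 = -3
  i = 3 (odd): ∫ x^3 ρ_sc = 0 (vanishes)
  i = 4 (even): a_4 · C_{2} = -3 · 2 = -6
  i = 5 (odd): ∫ x^5 ρ_sc = 0 (vanishes)
  i = 6 (even): a_6 · C_{3} = -4 · 5 = -20

Summing the contributions: ∫_{−2}^{2} p(x) ρ_sc(x) dx = (-2) + (-3) + (-6) + (-20) = -31.


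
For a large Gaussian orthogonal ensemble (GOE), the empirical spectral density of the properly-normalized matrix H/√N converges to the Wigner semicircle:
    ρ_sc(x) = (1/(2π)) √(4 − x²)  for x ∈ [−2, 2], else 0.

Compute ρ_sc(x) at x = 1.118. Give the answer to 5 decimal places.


ρ_sc(x) = (1/(2π)) √(4 − x²). With x = 1.118:
  4 − x² = 4 − (1.118)² = 4 − 1.249924 = 2.750076.
  √(4 − x²) = 1.658335.
  1/(2π) = 0.159155.
  ρ_sc(1.118) = 0.159155 · 1.658335 = 0.263932.

Rounded to 5 decimal places: ρ_sc(1.118) ≈ 0.26393.


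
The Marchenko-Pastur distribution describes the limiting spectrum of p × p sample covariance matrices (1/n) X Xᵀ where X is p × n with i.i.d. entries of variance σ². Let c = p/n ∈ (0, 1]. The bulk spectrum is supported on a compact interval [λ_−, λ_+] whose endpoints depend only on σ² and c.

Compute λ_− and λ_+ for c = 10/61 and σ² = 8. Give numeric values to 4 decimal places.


c = 10/61 = 0.163934; √c = 0.404888.
λ_− = σ² (1 − √c)² = 8 · (1 − 0.404888)² = 8 · (0.595112)² = 2.833265.
λ_+ = σ² (1 + √c)² = 8 · (1 + 0.404888)² = 8 · (1.404888)² = 15.789686.

Rounded to 4 decimal places: λ_− ≈ 2.8333, λ_+ ≈ 15.7897.


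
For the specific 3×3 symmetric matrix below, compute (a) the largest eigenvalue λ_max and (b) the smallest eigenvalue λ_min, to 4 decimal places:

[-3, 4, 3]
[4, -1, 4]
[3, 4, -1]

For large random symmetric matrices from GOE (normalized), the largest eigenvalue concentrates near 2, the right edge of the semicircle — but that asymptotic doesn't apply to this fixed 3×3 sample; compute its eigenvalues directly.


Since M is real symmetric, all three eigenvalues are real; they are the roots of det(λI − M) = λ³ − (tr M) λ² + s λ − det M, where s is the sum of the principal 2×2 minors.
tr M = -3 + (-1) + (-1) = -5.
s = ((-3)·(-1) − 4²) + ((-3)·(-1) − 3²) + ((-1)·(-1) − 4²) = -13 + (-6) + (-15) = -34.
det M (expand along row 1) = (-3)·(-15) − 4·(-16) + 3·19 = 166.
Characteristic polynomial: λ³ + 5λ² − 34λ − 166 = 0.
Substitute λ = y + (tr M)/3 = y − 1.666667 to remove the quadratic term: y³ + p·y + q = 0 with p = s − (tr M)²/3 = -42.333333 and q = −2(tr M)³/27 + (tr M)·s/3 − det M = -100.074074.
Three real roots ⇒ use the trigonometric (Viète) form: r = 2√(−p/3) = 7.512952, φ = arccos(3q/(p·r)) = arccos(0.943952) = 0.336392 rad.
y_k = r·cos(φ/3 − 2πk/3) for k = 0, 1, 2 gives y = 7.465770, -3.004845, -4.460925.
λ_k = y_k − 1.666667 gives λ = 5.7991, -4.6715, -6.1276 (check: the sum is -5.0000 = tr M).

Hence λ_max = 5.7991 and λ_min = -6.1276.


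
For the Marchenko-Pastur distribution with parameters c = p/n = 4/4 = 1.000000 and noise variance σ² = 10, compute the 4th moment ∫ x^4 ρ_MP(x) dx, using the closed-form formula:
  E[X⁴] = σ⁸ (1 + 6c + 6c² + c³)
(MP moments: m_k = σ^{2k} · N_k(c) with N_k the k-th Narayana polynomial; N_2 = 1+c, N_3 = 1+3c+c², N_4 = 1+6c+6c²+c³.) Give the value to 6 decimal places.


E[X⁴] = σ⁸ (1 + 6c + 6c² + c³) (fourth MP moment). With σ² = 10 (so σ⁸ = 10000) and c = 4/4 = 1.000000: E[X⁴] = 10000 · (1 + 6·1.000000 + 6·(1.000000)² + (1.000000)³) = 10000 · 14.000000.

So E[X^4] = 140000.000000.


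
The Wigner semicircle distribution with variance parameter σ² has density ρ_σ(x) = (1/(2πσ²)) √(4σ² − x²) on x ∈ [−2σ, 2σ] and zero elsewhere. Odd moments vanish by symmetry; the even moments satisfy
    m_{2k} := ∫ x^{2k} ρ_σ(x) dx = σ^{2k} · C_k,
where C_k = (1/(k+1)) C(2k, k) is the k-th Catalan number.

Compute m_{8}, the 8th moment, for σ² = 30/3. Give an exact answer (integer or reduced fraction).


By the scaled semicircle moment identity, m_{2k} = σ^{2k} · C_k with k = 4.
C_4 = (1/(k+1)) · C(2k, k) = (1/5) · C(8, 4) = (1/5) · 70 = 14.
σ^{2k} = (σ²)^k = (30/3)^4 = 10000.

Therefore m_{8} = σ^{8} · C_4 = 10000 · 14 = 140000.


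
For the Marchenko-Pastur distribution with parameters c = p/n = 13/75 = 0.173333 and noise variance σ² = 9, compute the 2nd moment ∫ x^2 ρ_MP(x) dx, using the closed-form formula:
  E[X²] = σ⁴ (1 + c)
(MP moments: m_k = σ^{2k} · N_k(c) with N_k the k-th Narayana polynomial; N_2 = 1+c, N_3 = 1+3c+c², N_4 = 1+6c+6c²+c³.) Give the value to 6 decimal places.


E[X²] = σ⁴ (1 + c) (second MP moment). With σ² = 9 (so σ⁴ = 81) and c = 13/75 = 0.173333: E[X²] = 81 · (1 + 0.173333) = 81 · 1.173333.

So E[X^2] = 95.040000.


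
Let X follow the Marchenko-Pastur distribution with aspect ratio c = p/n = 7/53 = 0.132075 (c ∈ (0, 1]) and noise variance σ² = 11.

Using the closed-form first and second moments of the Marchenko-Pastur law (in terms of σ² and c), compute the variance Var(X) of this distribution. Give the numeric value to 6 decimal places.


Recall the MP moments m_1 = E[X] = σ² and m_2 = E[X²] = σ⁴ (1 + c).
m_1 = E[X] = σ² = 11, so m_1² = 121.
m_2 = E[X²] = σ⁴ (1 + c) = 121 · (1 + 0.132075) = 121 · 1.132075 = 136.981132.
(Note m_2 − m_1² simplifies to c · σ⁴ = 0.132075 · 121.)

Var(X) = m_2 − m_1² = 136.981132 − 121 = 15.981132.


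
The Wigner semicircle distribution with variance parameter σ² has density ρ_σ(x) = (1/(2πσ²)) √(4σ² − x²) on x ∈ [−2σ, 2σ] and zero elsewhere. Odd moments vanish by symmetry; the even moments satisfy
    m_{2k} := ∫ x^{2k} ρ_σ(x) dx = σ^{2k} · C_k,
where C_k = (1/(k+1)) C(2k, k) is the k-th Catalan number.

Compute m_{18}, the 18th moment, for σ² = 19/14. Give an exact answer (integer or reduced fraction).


By the scaled semicircle moment identity, m_{2k} = σ^{2k} · C_k with k = 9.
C_9 = (1/(k+1)) · C(2k, k) = (1/10) · C(18, 9) = (1/10) · 48620 = 4862.
σ^{2k} = (σ²)^k = (19/14)^9 = 322687697779/20661046784.

Therefore m_{18} = σ^{18} · C_9 = (322687697779/20661046784) · 4862 = 784453793300749/10330523392.


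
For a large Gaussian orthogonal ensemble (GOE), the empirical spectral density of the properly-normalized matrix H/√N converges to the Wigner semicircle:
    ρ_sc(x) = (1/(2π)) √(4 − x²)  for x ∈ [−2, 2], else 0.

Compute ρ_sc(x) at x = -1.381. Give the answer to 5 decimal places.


ρ_sc(x) = (1/(2π)) √(4 − x²). With x = -1.381:
  4 − x² = 4 − (-1.381)² = 4 − 1.907161 = 2.092839.
  √(4 − x²) = 1.446665.
  1/(2π) = 0.159155.
  ρ_sc(-1.381) = 0.159155 · 1.446665 = 0.230244.

Rounded to 5 decimal places: ρ_sc(-1.381) ≈ 0.23024.


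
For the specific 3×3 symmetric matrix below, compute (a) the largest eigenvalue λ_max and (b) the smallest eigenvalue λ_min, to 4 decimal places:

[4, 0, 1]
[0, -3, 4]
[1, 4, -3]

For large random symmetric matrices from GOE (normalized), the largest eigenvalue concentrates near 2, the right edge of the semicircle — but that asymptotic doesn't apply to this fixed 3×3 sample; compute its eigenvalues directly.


Since M is real symmetric, all three eigenvalues are real; they are the roots of det(λI − M) = λ³ − (tr M) λ² + s λ − det M, where s is the sum of the principal 2×2 minors.
tr M = 4 + (-3) + (-3) = -2.
s = (4·(-3) − 0²) + (4·(-3) − 1²) + ((-3)·(-3) − 4²) = -12 + (-13) + (-7) = -32.
det M (expand along row 1) = 4·(-7) − 0·(-4) + 1·3 = -25.
Characteristic polynomial: λ³ + 2λ² − 32λ + 25 = 0.
Substitute λ = y + (tr M)/3 = y − 0.666667 to remove the quadratic term: y³ + p·y + q = 0 with p = s − (tr M)²/3 = -33.333333 and q = −2(tr M)³/27 + (tr M)·s/3 − det M = 46.925926.
Three real roots ⇒ use the trigonometric (Viète) form: r = 2√(−p/3) = 6.666667, φ = arccos(3q/(p·r)) = arccos(-0.633500) = 2.256865 rad.
y_k = r·cos(φ/3 − 2πk/3) for k = 0, 1, 2 gives y = 4.867515, 1.511342, -6.378857.
λ_k = y_k − 0.666667 gives λ = 4.2008, 0.8447, -7.0455 (check: the sum is -2.0000 = tr M).

Hence λ_max = 4.2008 and λ_min = -7.0455.


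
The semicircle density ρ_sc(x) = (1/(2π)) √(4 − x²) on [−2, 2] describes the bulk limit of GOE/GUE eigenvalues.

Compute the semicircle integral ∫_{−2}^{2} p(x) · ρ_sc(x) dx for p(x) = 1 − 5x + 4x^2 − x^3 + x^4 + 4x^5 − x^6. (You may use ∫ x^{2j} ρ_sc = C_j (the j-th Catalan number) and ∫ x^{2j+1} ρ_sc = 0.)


Write p(x) = Σ a_i x^i, split into monomials and integrate each against ρ_sc separately.
Using ∫ x^{2j} ρ_sc = C_j = (1/(j+1)) C(2j, j) (Catalan numbers) and ∫ x^{2j+1} ρ_sc = 0 (odd monomials vanish by symmetry):
  i = 0 (even): a_0 · C_{0} = 1 · 1 = 1
  i = 1 (odd): ∫ x^1 ρ_sc = 0 (vanishes)
  i = 2 (even): a_2 · C_{1} = 4 · 1 = 4
  i = 3 (odd): ∫ x^3 ρ_sc = 0 (vanishes)
  i = 4 (even): a_4 · C_{2} = 1 · 2 = 2
  i = 5 (odd): ∫ x^5 ρ_sc = 0 (vanishes)
  i = 6 (even): a_6 · C_{3} = -1 · 5 = -5

Summing the contributions: ∫_{−2}^{2} p(x) ρ_sc(x) dx = 1 + 4 + 2 + (-5) = 2.


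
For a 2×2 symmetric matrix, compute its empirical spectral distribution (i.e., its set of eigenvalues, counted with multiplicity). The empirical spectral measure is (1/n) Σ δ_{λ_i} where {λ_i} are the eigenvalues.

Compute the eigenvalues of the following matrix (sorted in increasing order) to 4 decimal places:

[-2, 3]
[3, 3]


Since M is real symmetric, both eigenvalues are real; they are the roots of det(λI − M) = λ² − (tr M) λ + det M.
tr M = -2 + 3 = 1.
det M = (-2)·3 − 3² = -6 − 9 = -15.
Characteristic polynomial: λ² − λ − 15 = 0.
Discriminant Δ = (tr M)² − 4·det M = 1 − (-60) = 61; √Δ = 7.810250.
λ = (tr M ± √Δ)/2 = (1 ± 7.810250)/2, giving (tr M − √Δ)/2 = -3.4051 and (tr M + √Δ)/2 = 4.4051.

Eigenvalues sorted in increasing order: [-3.4051, 4.4051].


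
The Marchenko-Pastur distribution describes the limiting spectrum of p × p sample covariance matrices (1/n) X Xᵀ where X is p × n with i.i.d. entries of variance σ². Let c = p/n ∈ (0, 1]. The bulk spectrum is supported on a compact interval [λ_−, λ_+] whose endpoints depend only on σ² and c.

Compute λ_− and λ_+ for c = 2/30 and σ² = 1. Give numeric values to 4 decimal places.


c = 2/30 = 0.066667; √c = 0.258199.
λ_− = σ² (1 − √c)² = 1 · (1 − 0.258199)² = 1 · (0.741801)² = 0.550269.
λ_+ = σ² (1 + √c)² = 1 · (1 + 0.258199)² = 1 · (1.258199)² = 1.583064.

Rounded to 4 decimal places: λ_− ≈ 0.5503, λ_+ ≈ 1.5831.


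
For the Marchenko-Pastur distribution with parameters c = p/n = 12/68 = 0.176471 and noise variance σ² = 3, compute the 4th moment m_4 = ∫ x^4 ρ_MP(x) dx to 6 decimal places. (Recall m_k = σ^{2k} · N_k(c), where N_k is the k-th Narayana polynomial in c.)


E[X⁴] = σ⁸ (1 + 6c + 6c² + c³) (fourth MP moment). With σ² = 3 (so σ⁸ = 81) and c = 12/68 = 0.176471: E[X⁴] = 81 · (1 + 6·0.176471 + 6·(0.176471)² + (0.176471)³) = 81 · 2.251170.

So E[X^4] = 182.344800.


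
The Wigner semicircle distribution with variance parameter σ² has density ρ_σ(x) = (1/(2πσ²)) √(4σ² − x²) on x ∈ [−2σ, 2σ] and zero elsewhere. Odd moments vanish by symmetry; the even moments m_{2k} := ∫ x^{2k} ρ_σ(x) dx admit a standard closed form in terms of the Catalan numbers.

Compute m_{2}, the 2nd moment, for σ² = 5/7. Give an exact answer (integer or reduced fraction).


By the scaled semicircle moment identity, m_{2k} = σ^{2k} · C_k with k = 1.
C_1 = (1/(k+1)) · C(2k, k) = (1/2) · C(2, 1) = (1/2) · 2 = 1.
σ^{2k} = (σ²)^k = (5/7)^1 = 5/7.

Therefore m_{2} = σ^{2} · C_1 = (5/7) · 1 = 5/7.


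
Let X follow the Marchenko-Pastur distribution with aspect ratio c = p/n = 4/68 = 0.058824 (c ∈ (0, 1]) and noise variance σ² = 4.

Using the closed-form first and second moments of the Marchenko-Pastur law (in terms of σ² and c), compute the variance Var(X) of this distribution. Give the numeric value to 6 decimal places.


Recall the MP moments m_1 = E[X] = σ² and m_2 = E[X²] = σ⁴ (1 + c).
m_1 = E[X] = σ² = 4, so m_1² = 16.
m_2 = E[X²] = σ⁴ (1 + c) = 16 · (1 + 0.058824) = 16 · 1.058824 = 16.941176.
(Note m_2 − m_1² simplifies to c · σ⁴ = 0.058824 · 16.)

Var(X) = m_2 − m_1² = 16.941176 − 16 = 0.941176.


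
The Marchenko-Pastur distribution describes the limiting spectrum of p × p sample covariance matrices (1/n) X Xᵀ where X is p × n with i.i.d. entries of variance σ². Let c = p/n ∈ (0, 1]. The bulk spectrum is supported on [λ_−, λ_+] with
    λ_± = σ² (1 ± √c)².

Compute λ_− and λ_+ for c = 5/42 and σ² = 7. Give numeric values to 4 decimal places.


c = 5/42 = 0.119048; √c = 0.345033.
λ_− = σ² (1 − √c)² = 7 · (1 − 0.345033)² = 7 · (0.654967)² = 3.002874.
λ_+ = σ² (1 + √c)² = 7 · (1 + 0.345033)² = 7 · (1.345033)² = 12.663792.

Rounded to 4 decimal places: λ_− ≈ 3.0029, λ_+ ≈ 12.6638.
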